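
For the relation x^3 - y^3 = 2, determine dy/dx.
Apply d/dx to both sides, remembering that y depends on x. Each occurrence of y therefore brings in a y' = dy/dx via the chain rule.

With F(x, y) equal to the left-hand side minus the right, differentiate F term by term:
  d/dx[x^3] = 3x^2
  d/dx[-y^3] = -3y^2·y'
  d/dx[-2] = 0
Adding these up, d/dx[F] = 0 becomes
  (3x^2) + (-3y^2)·y' = 0,
so isolating y',
  dy/dx = -(3x^2)/(-3y^2) = x^2/y^2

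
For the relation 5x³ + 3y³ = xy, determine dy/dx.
Differentiate the relation implicitly: treat y = y(x) and apply the chain rule, so every y-derivative picks up a y' = dy/dx factor.

With everything moved to the left-hand side, differentiate term by term:
  d/dx[5x^3] = 15x^2
  d/dx[-xy] = -x·y' - y
  d/dx[3y^3] = 9y^2·y'

Separating the contributions that come from x directly and those that come through y:
  without y':      15x^2 - y
  multiplying y':  -x + 9y^2

so (15x^2 - y) + (-x + 9y^2)·y' = 0, and therefore
  dy/dx = -(15x^2 - y)/(-x + 9y^2) = (15x^2 - y)/(x - 9y^2)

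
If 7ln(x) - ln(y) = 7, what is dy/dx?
Take d/dx of both sides. Since y is implicitly a function of x, the chain rule attaches a y' = dy/dx factor whenever we differentiate through y.

Set F(x, y) = (left side) − (right side), so the curve is F = 0. Differentiating each term of F:
  d/dx[7ln(x)] = 7/x
  d/dx[-ln(y)] = -y'/y
  d/dx[-7] = 0

Collecting, the y'-free part is the partial derivative in x and the y' coefficient is the partial derivative in y:
  ∂F/∂x = 7/x
  ∂F/∂y = -1/y

so d/dx[F(x, y(x))] = ∂F/∂x + (∂F/∂y)·y' = 0. Rearranging,
  dy/dx = -(∂F/∂x)/(∂F/∂y) = -(7/x)/(-1/y) = 7y/x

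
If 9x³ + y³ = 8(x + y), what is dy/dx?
Differentiate both sides with respect to x, treating y as y(x). By the chain rule, any term containing y contributes a factor of y' = dy/dx when we differentiate it.

Move every term to one side and write the relation as F(x, y) = 0. Term by term,
  d/dx[9x^3] = 27x^2
  d/dx[-8x] = -8
  d/dx[y^3] = 3y^2·y'
  d/dx[-8y] = -8·y'

The pieces without y' make up ∂F/∂x and the coefficient of y' is ∂F/∂y:
  ∂F/∂x = 27x^2 - 8,
  ∂F/∂y = 3y^2 - 8.

Since d/dx[F] = ∂F/∂x + (∂F/∂y)·y' = 0, solve for y':
  (∂F/∂y)·y' = -∂F/∂x
  dy/dx = -(∂F/∂x)/(∂F/∂y) = -(27x^2 - 8)/(3y^2 - 8) = (8 - 27x^2)/(3y^2 - 8)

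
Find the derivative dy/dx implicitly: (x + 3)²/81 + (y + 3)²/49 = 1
Differentiate the relation implicitly: treat y = y(x) and apply the chain rule, so every y-derivative picks up a y' = dy/dx factor.

With everything moved to the left-hand side, differentiate term by term:
  d/dx[(x + 3)^2/81] = 2x/81 + 2/27
  d/dx[(y + 3)^2/49] = 2·y'(y + 3)/49
  d/dx[-1] = 0

Separating the contributions that come from x directly and those that come through y:
  without y':      2x/81 + 2/27
  multiplying y':  2y/49 + 6/49

so (2x/81 + 2/27) + (2y/49 + 6/49)·y' = 0, and therefore
  dy/dx = -(2x/81 + 2/27)/(2y/49 + 6/49)
        = -(2(x + 3)/81)/(2(y + 3)/49) = 49(-x - 3)/(81(y + 3))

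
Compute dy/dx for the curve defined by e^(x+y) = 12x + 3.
Differentiate the relation implicitly: treat y = y(x) and apply the chain rule, so every y-derivative picks up a y' = dy/dx factor.

With everything moved to the left-hand side, differentiate term by term:
  d/dx[-12x] = -12
  d/dx[e^(x + y)] = (y' + 1)·e^(x + y)
  d/dx[-3] = 0

Separating the contributions that come from x directly and those that come through y:
  without y':      e^(x + y) - 12
  multiplying y':  e^(x + y)

so (e^(x + y) - 12) + (e^(x + y))·y' = 0, and therefore
  dy/dx = -(e^(x + y) - 12)/(e^(x + y)) = 12e^(-x - y) - 1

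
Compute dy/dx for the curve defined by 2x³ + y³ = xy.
Differentiate the relation implicitly: treat y = y(x) and apply the chain rule, so every y-derivative picks up a y' = dy/dx factor.

With everything moved to the left-hand side, differentiate term by term:
  d/dx[2x^3] = 6x^2
  d/dx[-xy] = -x·y' - y
  d/dx[y^3] = 3y^2·y'

Separating the contributions that come from x directly and those that come through y:
  without y':      6x^2 - y
  multiplying y':  -x + 3y^2

so (6x^2 - y) + (-x + 3y^2)·y' = 0, and therefore
  dy/dx = -(6x^2 - y)/(-x + 3y^2) = (6x^2 - y)/(x - 3y^2)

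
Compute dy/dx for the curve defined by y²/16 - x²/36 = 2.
Differentiate both sides with respect to x, treating y as y(x). By the chain rule, any term containing y contributes a factor of y' = dy/dx when we differentiate it.

Move every term to one side and write the relation as F(x, y) = 0. Term by term,
  d/dx[-x^2/36] = -x/18
  d/dx[y^2/16] = y·y'/8
  d/dx[-2] = 0

The pieces without y' make up ∂F/∂x and the coefficient of y' is ∂F/∂y:
  ∂F/∂x = -x/18,
  ∂F/∂y = y/8.

Since d/dx[F] = ∂F/∂x + (∂F/∂y)·y' = 0, solve for y':
  (∂F/∂y)·y' = -∂F/∂x
  dy/dx = -(∂F/∂x)/(∂F/∂y) = -(-x/18)/(y/8) = 4x/(9y)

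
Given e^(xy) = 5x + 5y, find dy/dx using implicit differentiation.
Take d/dx of both sides. Since y is implicitly a function of x, the chain rule attaches a y' = dy/dx factor whenever we differentiate through y.

Set F(x, y) = (left side) − (right side), so the curve is F = 0. Differentiating each term of F:
  d/dx[-5x] = -5
  d/dx[-5y] = -5·y'
  d/dx[e^(xy)] = (x·y' + y)·e^(xy)

Collecting, the y'-free part is the partial derivative in x and the y' coefficient is the partial derivative in y:
  ∂F/∂x = y·e^(xy) - 5
  ∂F/∂y = x·e^(xy) - 5

so d/dx[F(x, y(x))] = ∂F/∂x + (∂F/∂y)·y' = 0. Rearranging,
  dy/dx = -(∂F/∂x)/(∂F/∂y) = -(y·e^(xy) - 5)/(x·e^(xy) - 5) = (-y·e^(xy) + 5)/(x·e^(xy) - 5)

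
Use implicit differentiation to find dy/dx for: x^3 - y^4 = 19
Take d/dx of both sides. Since y is implicitly a function of x, the chain rule attaches a y' = dy/dx factor whenever we differentiate through y.

Set F(x, y) = (left side) − (right side), so the curve is F = 0. Differentiating each term of F:
  d/dx[x^3] = 3x^2
  d/dx[-y^4] = -4y^3·y'
  d/dx[-19] = 0

Collecting, the y'-free part is the partial derivative in x and the y' coefficient is the partial derivative in y:
  ∂F/∂x = 3x^2
  ∂F/∂y = -4y^3

so d/dx[F(x, y(x))] = ∂F/∂x + (∂F/∂y)·y' = 0. Rearranging,
  dy/dx = -(∂F/∂x)/(∂F/∂y) = -(3x^2)/(-4y^3) = 3x^2/(4y^3)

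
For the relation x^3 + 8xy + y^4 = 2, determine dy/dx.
Apply d/dx to both sides, remembering that y depends on x. Each occurrence of y therefore brings in a y' = dy/dx via the chain rule.

With F(x, y) equal to the left-hand side minus the right, differentiate F term by term:
  d/dx[x^3] = 3x^2
  d/dx[8xy] = 8x·y' + 8y
  d/dx[y^4] = 4y^3·y'
  d/dx[-2] = 0
Adding these up, d/dx[F] = 0 becomes
  (3x^2 + 8y) + (8x + 4y^3)·y' = 0,
so isolating y',
  dy/dx = -(3x^2 + 8y)/(8x + 4y^3) = (-3x^2 - 8y)/(4(2x + y^3))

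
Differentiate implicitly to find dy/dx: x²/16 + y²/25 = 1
Differentiate the relation implicitly: treat y = y(x) and apply the chain rule, so every y-derivative picks up a y' = dy/dx factor.

With everything moved to the left-hand side, differentiate term by term:
  d/dx[x^2/16] = x/8
  d/dx[y^2/25] = 2y·y'/25
  d/dx[-1] = 0

Separating the contributions that come from x directly and those that come through y:
  without y':      x/8
  multiplying y':  2y/25

so (x/8) + (2y/25)·y' = 0, and therefore
  dy/dx = -(x/8)/(2y/25) = -25x/(16y)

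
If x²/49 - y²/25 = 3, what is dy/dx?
Apply d/dx to both sides, remembering that y depends on x. Each occurrence of y therefore brings in a y' = dy/dx via the chain rule.

With F(x, y) equal to the left-hand side minus the right, differentiate F term by term:
  d/dx[x^2/49] = 2x/49
  d/dx[-y^2/25] = -2y·y'/25
  d/dx[-3] = 0
Adding these up, d/dx[F] = 0 becomes
  (2x/49) + (-2y/25)·y' = 0,
so isolating y',
  dy/dx = -(2x/49)/(-2y/25) = 25x/(49y)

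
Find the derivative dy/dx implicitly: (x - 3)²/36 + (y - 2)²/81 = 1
Take d/dx of both sides. Since y is implicitly a function of x, the chain rule attaches a y' = dy/dx factor whenever we differentiate through y.

Set F(x, y) = (left side) − (right side), so the curve is F = 0. Differentiating each term of F:
  d/dx[(x - 3)^2/36] = x/18 - 1/6
  d/dx[(y - 2)^2/81] = 2·y'(y - 2)/81
  d/dx[-1] = 0

Collecting, the y'-free part is the partial derivative in x and the y' coefficient is the partial derivative in y:
  ∂F/∂x = x/18 - 1/6
  ∂F/∂y = 2y/81 - 4/81

so d/dx[F(x, y(x))] = ∂F/∂x + (∂F/∂y)·y' = 0. Rearranging,
  dy/dx = -(∂F/∂x)/(∂F/∂y) = -(x/18 - 1/6)/(2y/81 - 4/81)
        = -((x - 3)/18)/(2(y - 2)/81) = 9(3 - x)/(4(y - 2))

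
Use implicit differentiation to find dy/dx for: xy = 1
Differentiate both sides with respect to x, treating y as y(x). By the chain rule, any term containing y contributes a factor of y' = dy/dx when we differentiate it.

Move every term to one side and write the relation as F(x, y) = 0. Term by term,
  d/dx[xy] = x·y' + y
  d/dx[-1] = 0

The pieces without y' make up ∂F/∂x and the coefficient of y' is ∂F/∂y:
  ∂F/∂x = y,
  ∂F/∂y = x.

Since d/dx[F] = ∂F/∂x + (∂F/∂y)·y' = 0, solve for y':
  (∂F/∂y)·y' = -∂F/∂x
  dy/dx = -(∂F/∂x)/(∂F/∂y) = -(y)/(x) = -y/x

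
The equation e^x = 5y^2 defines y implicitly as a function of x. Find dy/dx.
Differentiate the relation implicitly: treat y = y(x) and apply the chain rule, so every y-derivative picks up a y' = dy/dx factor.

With everything moved to the left-hand side, differentiate term by term:
  d/dx[-5y^2] = -10y·y'
  d/dx[e^(x)] = e^(x)

Separating the contributions that come from x directly and those that come through y:
  without y':      e^(x)
  multiplying y':  -10y

so (e^(x)) + (-10y)·y' = 0, and therefore
  dy/dx = -(e^(x))/(-10y) = e^(x)/(10y)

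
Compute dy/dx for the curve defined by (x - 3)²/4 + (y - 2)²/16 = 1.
Differentiate both sides with respect to x, treating y as y(x). By the chain rule, any term containing y contributes a factor of y' = dy/dx when we differentiate it.

Move every term to one side and write the relation as F(x, y) = 0. Term by term,
  d/dx[(x - 3)^2/4] = x/2 - 3/2
  d/dx[(y - 2)^2/16] = y'(y - 2)/8
  d/dx[-1] = 0

The pieces without y' make up ∂F/∂x and the coefficient of y' is ∂F/∂y:
  ∂F/∂x = x/2 - 3/2,
  ∂F/∂y = y/8 - 1/4.

Since d/dx[F] = ∂F/∂x + (∂F/∂y)·y' = 0, solve for y':
  (∂F/∂y)·y' = -∂F/∂x
  dy/dx = -(∂F/∂x)/(∂F/∂y) = -(x/2 - 3/2)/(y/8 - 1/4)
        = -((x - 3)/2)/((y - 2)/8) = 4(3 - x)/(y - 2)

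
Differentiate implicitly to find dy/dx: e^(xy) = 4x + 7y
Apply d/dx to both sides, remembering that y depends on x. Each occurrence of y therefore brings in a y' = dy/dx via the chain rule.

With F(x, y) equal to the left-hand side minus the right, differentiate F term by term:
  d/dx[-4x] = -4
  d/dx[-7y] = -7·y'
  d/dx[e^(xy)] = (x·y' + y)·e^(xy)
Adding these up, d/dx[F] = 0 becomes
  (y·e^(xy) - 4) + (x·e^(xy) - 7)·y' = 0,
so isolating y',
  dy/dx = -(y·e^(xy) - 4)/(x·e^(xy) - 7) = (-y·e^(xy) + 4)/(x·e^(xy) - 7)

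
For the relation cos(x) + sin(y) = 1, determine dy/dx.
Apply d/dx to both sides, remembering that y depends on x. Each occurrence of y therefore brings in a y' = dy/dx via the chain rule.

With F(x, y) equal to the left-hand side minus the right, differentiate F term by term:
  d/dx[sin(y)] = y'·cos(y)
  d/dx[cos(x)] = -sin(x)
  d/dx[-1] = 0
Adding these up, d/dx[F] = 0 becomes
  (-sin(x)) + (cos(y))·y' = 0,
so isolating y',
  dy/dx = -(-sin(x))/(cos(y)) = sin(x)/cos(y)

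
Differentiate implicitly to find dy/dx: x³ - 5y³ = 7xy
Take d/dx of both sides. Since y is implicitly a function of x, the chain rule attaches a y' = dy/dx factor whenever we differentiate through y.

Set F(x, y) = (left side) − (right side), so the curve is F = 0. Differentiating each term of F:
  d/dx[x^3] = 3x^2
  d/dx[-7xy] = -7x·y' - 7y
  d/dx[-5y^3] = -15y^2·y'

Collecting, the y'-free part is the partial derivative in x and the y' coefficient is the partial derivative in y:
  ∂F/∂x = 3x^2 - 7y
  ∂F/∂y = -7x - 15y^2

so d/dx[F(x, y(x))] = ∂F/∂x + (∂F/∂y)·y' = 0. Rearranging,
  dy/dx = -(∂F/∂x)/(∂F/∂y) = -(3x^2 - 7y)/(-7x - 15y^2) = (3x^2 - 7y)/(7x + 15y^2)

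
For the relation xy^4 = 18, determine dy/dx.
Apply d/dx to both sides, remembering that y depends on x. Each occurrence of y therefore brings in a y' = dy/dx via the chain rule.

With F(x, y) equal to the left-hand side minus the right, differentiate F term by term:
  d/dx[xy^4] = 4xy^3·y' + y^4
  d/dx[-18] = 0
Adding these up, d/dx[F] = 0 becomes
  (y^4) + (4xy^3)·y' = 0,
so isolating y',
  dy/dx = -(y^4)/(4xy^3) = -y/(4x)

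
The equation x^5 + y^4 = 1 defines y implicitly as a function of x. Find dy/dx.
Differentiate the relation implicitly: treat y = y(x) and apply the chain rule, so every y-derivative picks up a y' = dy/dx factor.

With everything moved to the left-hand side, differentiate term by term:
  d/dx[x^5] = 5x^4
  d/dx[y^4] = 4y^3·y'
  d/dx[-1] = 0

Separating the contributions that come from x directly and those that come through y:
  without y':      5x^4
  multiplying y':  4y^3

so (5x^4) + (4y^3)·y' = 0, and therefore
  dy/dx = -(5x^4)/(4y^3) = -5x^4/(4y^3)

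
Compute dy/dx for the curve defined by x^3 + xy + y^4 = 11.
Take d/dx of both sides. Since y is implicitly a function of x, the chain rule attaches a y' = dy/dx factor whenever we differentiate through y.

Set F(x, y) = (left side) − (right side), so the curve is F = 0. Differentiating each term of F:
  d/dx[x^3] = 3x^2
  d/dx[xy] = x·y' + y
  d/dx[y^4] = 4y^3·y'
  d/dx[-11] = 0

Collecting, the y'-free part is the partial derivative in x and the y' coefficient is the partial derivative in y:
  ∂F/∂x = 3x^2 + y
  ∂F/∂y = x + 4y^3

so d/dx[F(x, y(x))] = ∂F/∂x + (∂F/∂y)·y' = 0. Rearranging,
  dy/dx = -(∂F/∂x)/(∂F/∂y) = -(3x^2 + y)/(x + 4y^3) = (-3x^2 - y)/(x + 4y^3)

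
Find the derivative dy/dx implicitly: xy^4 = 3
Take d/dx of both sides. Since y is implicitly a function of x, the chain rule attaches a y' = dy/dx factor whenever we differentiate through y.

Set F(x, y) = (left side) − (right side), so the curve is F = 0. Differentiating each term of F:
  d/dx[xy^4] = 4xy^3·y' + y^4
  d/dx[-3] = 0

Collecting, the y'-free part is the partial derivative in x and the y' coefficient is the partial derivative in y:
  ∂F/∂x = y^4
  ∂F/∂y = 4xy^3

so d/dx[F(x, y(x))] = ∂F/∂x + (∂F/∂y)·y' = 0. Rearranging,
  dy/dx = -(∂F/∂x)/(∂F/∂y) = -(y^4)/(4xy^3) = -y/(4x)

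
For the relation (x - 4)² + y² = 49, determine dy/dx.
Differentiate the relation implicitly: treat y = y(x) and apply the chain rule, so every y-derivative picks up a y' = dy/dx factor.

With everything moved to the left-hand side, differentiate term by term:
  d/dx[y^2] = 2y·y'
  d/dx[(x - 4)^2] = 2x - 8
  d/dx[-49] = 0

Separating the contributions that come from x directly and those that come through y:
  without y':      2x - 8
  multiplying y':  2y

so (2x - 8) + (2y)·y' = 0, and therefore
  dy/dx = -(2x - 8)/(2y) = (4 - x)/y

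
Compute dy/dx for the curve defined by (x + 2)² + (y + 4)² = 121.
Differentiate the relation implicitly: treat y = y(x) and apply the chain rule, so every y-derivative picks up a y' = dy/dx factor.

With everything moved to the left-hand side, differentiate term by term:
  d/dx[(x + 2)^2] = 2x + 4
  d/dx[(y + 4)^2] = 2·y'(y + 4)
  d/dx[-121] = 0

Separating the contributions that come from x directly and those that come through y:
  without y':      2x + 4
  multiplying y':  2y + 8

so (2x + 4) + (2y + 8)·y' = 0, and therefore
  dy/dx = -(2x + 4)/(2y + 8) = (-x - 2)/(y + 4)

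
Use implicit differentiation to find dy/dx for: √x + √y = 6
Differentiate both sides with respect to x, treating y as y(x). By the chain rule, any term containing y contributes a factor of y' = dy/dx when we differentiate it.

Move every term to one side and write the relation as F(x, y) = 0. Term by term,
  d/dx[√(x)] = 1/(2√(x))
  d/dx[√(y)] = y'/(2√(y))
  d/dx[-6] = 0

The pieces without y' make up ∂F/∂x and the coefficient of y' is ∂F/∂y:
  ∂F/∂x = 1/(2√(x)),
  ∂F/∂y = 1/(2√(y)).

Since d/dx[F] = ∂F/∂x + (∂F/∂y)·y' = 0, solve for y':
  (∂F/∂y)·y' = -∂F/∂x
  dy/dx = -(∂F/∂x)/(∂F/∂y) = -(1/(2√(x)))/(1/(2√(y))) = -√(y)/√(x)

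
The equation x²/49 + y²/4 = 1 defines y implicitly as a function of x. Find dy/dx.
Differentiate the relation implicitly: treat y = y(x) and apply the chain rule, so every y-derivative picks up a y' = dy/dx factor.

With everything moved to the left-hand side, differentiate term by term:
  d/dx[x^2/49] = 2x/49
  d/dx[y^2/4] = y·y'/2
  d/dx[-1] = 0

Separating the contributions that come from x directly and those that come through y:
  without y':      2x/49
  multiplying y':  y/2

so (2x/49) + (y/2)·y' = 0, and therefore
  dy/dx = -(2x/49)/(y/2) = -4x/(49y)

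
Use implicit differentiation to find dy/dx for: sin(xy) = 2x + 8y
Differentiate both sides with respect to x, treating y as y(x). By the chain rule, any term containing y contributes a factor of y' = dy/dx when we differentiate it.

Move every term to one side and write the relation as F(x, y) = 0. Term by term,
  d/dx[-2x] = -2
  d/dx[-8y] = -8·y'
  d/dx[sin(xy)] = (x·y' + y)·cos(xy)

The pieces without y' make up ∂F/∂x and the coefficient of y' is ∂F/∂y:
  ∂F/∂x = y·cos(xy) - 2,
  ∂F/∂y = x·cos(xy) - 8.

Since d/dx[F] = ∂F/∂x + (∂F/∂y)·y' = 0, solve for y':
  (∂F/∂y)·y' = -∂F/∂x
  dy/dx = -(∂F/∂x)/(∂F/∂y) = -(y·cos(xy) - 2)/(x·cos(xy) - 8) = (-y·cos(xy) + 2)/(x·cos(xy) - 8)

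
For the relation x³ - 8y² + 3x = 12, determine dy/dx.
Take d/dx of both sides. Since y is implicitly a function of x, the chain rule attaches a y' = dy/dx factor whenever we differentiate through y.

Set F(x, y) = (left side) − (right side), so the curve is F = 0. Differentiating each term of F:
  d/dx[x^3] = 3x^2
  d/dx[3x] = 3
  d/dx[-8y^2] = -16y·y'
  d/dx[-12] = 0

Collecting, the y'-free part is the partial derivative in x and the y' coefficient is the partial derivative in y:
  ∂F/∂x = 3x^2 + 3
  ∂F/∂y = -16y

so d/dx[F(x, y(x))] = ∂F/∂x + (∂F/∂y)·y' = 0. Rearranging,
  dy/dx = -(∂F/∂x)/(∂F/∂y) = -(3x^2 + 3)/(-16y) = 3(x^2 + 1)/(16y)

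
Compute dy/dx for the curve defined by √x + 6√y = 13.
Differentiate both sides with respect to x, treating y as y(x). By the chain rule, any term containing y contributes a factor of y' = dy/dx when we differentiate it.

Move every term to one side and write the relation as F(x, y) = 0. Term by term,
  d/dx[√(x)] = 1/(2√(x))
  d/dx[6√(y)] = 3·y'/√(y)
  d/dx[-13] = 0

The pieces without y' make up ∂F/∂x and the coefficient of y' is ∂F/∂y:
  ∂F/∂x = 1/(2√(x)),
  ∂F/∂y = 3/√(y).

Since d/dx[F] = ∂F/∂x + (∂F/∂y)·y' = 0, solve for y':
  (∂F/∂y)·y' = -∂F/∂x
  dy/dx = -(∂F/∂x)/(∂F/∂y) = -(1/(2√(x)))/(3/√(y)) = -√(y)/(6√(x))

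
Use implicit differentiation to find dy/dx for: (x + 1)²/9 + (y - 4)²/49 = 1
Differentiate the relation implicitly: treat y = y(x) and apply the chain rule, so every y-derivative picks up a y' = dy/dx factor.

With everything moved to the left-hand side, differentiate term by term:
  d/dx[(x + 1)^2/9] = 2x/9 + 2/9
  d/dx[(y - 4)^2/49] = 2·y'(y - 4)/49
  d/dx[-1] = 0

Separating the contributions that come from x directly and those that come through y:
  without y':      2x/9 + 2/9
  multiplying y':  2y/49 - 8/49

so (2x/9 + 2/9) + (2y/49 - 8/49)·y' = 0, and therefore
  dy/dx = -(2x/9 + 2/9)/(2y/49 - 8/49)
        = -(2(x + 1)/9)/(2(y - 4)/49) = 49(-x - 1)/(9(y - 4))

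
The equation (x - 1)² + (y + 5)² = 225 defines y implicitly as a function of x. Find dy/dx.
Apply d/dx to both sides, remembering that y depends on x. Each occurrence of y therefore brings in a y' = dy/dx via the chain rule.

With F(x, y) equal to the left-hand side minus the right, differentiate F term by term:
  d/dx[(x - 1)^2] = 2x - 2
  d/dx[(y + 5)^2] = 2·y'(y + 5)
  d/dx[-225] = 0
Adding these up, d/dx[F] = 0 becomes
  (2x - 2) + (2y + 10)·y' = 0,
so isolating y',
  dy/dx = -(2x - 2)/(2y + 10) = (1 - x)/(y + 5)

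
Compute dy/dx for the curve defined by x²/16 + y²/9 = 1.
Differentiate the relation implicitly: treat y = y(x) and apply the chain rule, so every y-derivative picks up a y' = dy/dx factor.

With everything moved to the left-hand side, differentiate term by term:
  d/dx[x^2/16] = x/8
  d/dx[y^2/9] = 2y·y'/9
  d/dx[-1] = 0

Separating the contributions that come from x directly and those that come through y:
  without y':      x/8
  multiplying y':  2y/9

so (x/8) + (2y/9)·y' = 0, and therefore
  dy/dx = -(x/8)/(2y/9) = -9x/(16y)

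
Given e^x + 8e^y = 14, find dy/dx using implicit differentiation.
Apply d/dx to both sides, remembering that y depends on x. Each occurrence of y therefore brings in a y' = dy/dx via the chain rule.

With F(x, y) equal to the left-hand side minus the right, differentiate F term by term:
  d/dx[e^(x)] = e^(x)
  d/dx[8e^(y)] = 8·y'·e^(y)
  d/dx[-14] = 0
Adding these up, d/dx[F] = 0 becomes
  (e^(x)) + (8e^(y))·y' = 0,
so isolating y',
  dy/dx = -(e^(x))/(8e^(y)) = -e^(x - y)/8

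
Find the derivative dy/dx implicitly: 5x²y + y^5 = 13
Take d/dx of both sides. Since y is implicitly a function of x, the chain rule attaches a y' = dy/dx factor whenever we differentiate through y.

Set F(x, y) = (left side) − (right side), so the curve is F = 0. Differentiating each term of F:
  d/dx[5x^2y] = 5x^2·y' + 10xy
  d/dx[y^5] = 5y^4·y'
  d/dx[-13] = 0

Collecting, the y'-free part is the partial derivative in x and the y' coefficient is the partial derivative in y:
  ∂F/∂x = 10xy
  ∂F/∂y = 5x^2 + 5y^4

so d/dx[F(x, y(x))] = ∂F/∂x + (∂F/∂y)·y' = 0. Rearranging,
  dy/dx = -(∂F/∂x)/(∂F/∂y) = -(10xy)/(5x^2 + 5y^4) = -2xy/(x^2 + y^4)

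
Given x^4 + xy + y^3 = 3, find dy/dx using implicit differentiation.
Take d/dx of both sides. Since y is implicitly a function of x, the chain rule attaches a y' = dy/dx factor whenever we differentiate through y.

Set F(x, y) = (left side) − (right side), so the curve is F = 0. Differentiating each term of F:
  d/dx[x^4] = 4x^3
  d/dx[xy] = x·y' + y
  d/dx[y^3] = 3y^2·y'
  d/dx[-3] = 0

Collecting, the y'-free part is the partial derivative in x and the y' coefficient is the partial derivative in y:
  ∂F/∂x = 4x^3 + y
  ∂F/∂y = x + 3y^2

so d/dx[F(x, y(x))] = ∂F/∂x + (∂F/∂y)·y' = 0. Rearranging,
  dy/dx = -(∂F/∂x)/(∂F/∂y) = -(4x^3 + y)/(x + 3y^2) = (-4x^3 - y)/(x + 3y^2)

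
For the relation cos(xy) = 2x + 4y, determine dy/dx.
Differentiate both sides with respect to x, treating y as y(x). By the chain rule, any term containing y contributes a factor of y' = dy/dx when we differentiate it.

Move every term to one side and write the relation as F(x, y) = 0. Term by term,
  d/dx[-2x] = -2
  d/dx[-4y] = -4·y'
  d/dx[cos(xy)] = -(x·y' + y)·sin(xy)

The pieces without y' make up ∂F/∂x and the coefficient of y' is ∂F/∂y:
  ∂F/∂x = -y·sin(xy) - 2,
  ∂F/∂y = -x·sin(xy) - 4.

Since d/dx[F] = ∂F/∂x + (∂F/∂y)·y' = 0, solve for y':
  (∂F/∂y)·y' = -∂F/∂x
  dy/dx = -(∂F/∂x)/(∂F/∂y) = -(-y·sin(xy) - 2)/(-x·sin(xy) - 4) = -(y·sin(xy) + 2)/(x·sin(xy) + 4)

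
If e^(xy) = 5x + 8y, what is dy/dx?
Apply d/dx to both sides, remembering that y depends on x. Each occurrence of y therefore brings in a y' = dy/dx via the chain rule.

With F(x, y) equal to the left-hand side minus the right, differentiate F term by term:
  d/dx[-5x] = -5
  d/dx[-8y] = -8·y'
  d/dx[e^(xy)] = (x·y' + y)·e^(xy)
Adding these up, d/dx[F] = 0 becomes
  (y·e^(xy) - 5) + (x·e^(xy) - 8)·y' = 0,
so isolating y',
  dy/dx = -(y·e^(xy) - 5)/(x·e^(xy) - 8) = (-y·e^(xy) + 5)/(x·e^(xy) - 8)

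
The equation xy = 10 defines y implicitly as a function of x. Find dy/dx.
Apply d/dx to both sides, remembering that y depends on x. Each occurrence of y therefore brings in a y' = dy/dx via the chain rule.

With F(x, y) equal to the left-hand side minus the right, differentiate F term by term:
  d/dx[xy] = x·y' + y
  d/dx[-10] = 0
Adding these up, d/dx[F] = 0 becomes
  (y) + (x)·y' = 0,
so isolating y',
  dy/dx = -(y)/(x) = -y/x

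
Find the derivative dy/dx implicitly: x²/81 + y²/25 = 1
Apply d/dx to both sides, remembering that y depends on x. Each occurrence of y therefore brings in a y' = dy/dx via the chain rule.

With F(x, y) equal to the left-hand side minus the right, differentiate F term by term:
  d/dx[x^2/81] = 2x/81
  d/dx[y^2/25] = 2y·y'/25
  d/dx[-1] = 0
Adding these up, d/dx[F] = 0 becomes
  (2x/81) + (2y/25)·y' = 0,
so isolating y',
  dy/dx = -(2x/81)/(2y/25) = -25x/(81y)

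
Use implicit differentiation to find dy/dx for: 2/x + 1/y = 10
Differentiate both sides with respect to x, treating y as y(x). By the chain rule, any term containing y contributes a factor of y' = dy/dx when we differentiate it.

Move every term to one side and write the relation as F(x, y) = 0. Term by term,
  d/dx[1/y] = -y'/y^2
  d/dx[2/x] = -2/x^2
  d/dx[-10] = 0

The pieces without y' make up ∂F/∂x and the coefficient of y' is ∂F/∂y:
  ∂F/∂x = -2/x^2,
  ∂F/∂y = -1/y^2.

Since d/dx[F] = ∂F/∂x + (∂F/∂y)·y' = 0, solve for y':
  (∂F/∂y)·y' = -∂F/∂x
  dy/dx = -(∂F/∂x)/(∂F/∂y) = -(-2/x^2)/(-1/y^2) = -2y^2/x^2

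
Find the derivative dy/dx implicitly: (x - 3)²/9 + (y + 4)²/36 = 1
Differentiate both sides with respect to x, treating y as y(x). By the chain rule, any term containing y contributes a factor of y' = dy/dx when we differentiate it.

Move every term to one side and write the relation as F(x, y) = 0. Term by term,
  d/dx[(x - 3)^2/9] = 2x/9 - 2/3
  d/dx[(y + 4)^2/36] = y'(y + 4)/18
  d/dx[-1] = 0

The pieces without y' make up ∂F/∂x and the coefficient of y' is ∂F/∂y:
  ∂F/∂x = 2x/9 - 2/3,
  ∂F/∂y = y/18 + 2/9.

Since d/dx[F] = ∂F/∂x + (∂F/∂y)·y' = 0, solve for y':
  (∂F/∂y)·y' = -∂F/∂x
  dy/dx = -(∂F/∂x)/(∂F/∂y) = -(2x/9 - 2/3)/(y/18 + 2/9)
        = -(2(x - 3)/9)/((y + 4)/18) = 4(3 - x)/(y + 4)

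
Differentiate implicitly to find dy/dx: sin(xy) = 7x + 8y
Take d/dx of both sides. Since y is implicitly a function of x, the chain rule attaches a y' = dy/dx factor whenever we differentiate through y.

Set F(x, y) = (left side) − (right side), so the curve is F = 0. Differentiating each term of F:
  d/dx[-7x] = -7
  d/dx[-8y] = -8·y'
  d/dx[sin(xy)] = (x·y' + y)·cos(xy)

Collecting, the y'-free part is the partial derivative in x and the y' coefficient is the partial derivative in y:
  ∂F/∂x = y·cos(xy) - 7
  ∂F/∂y = x·cos(xy) - 8

so d/dx[F(x, y(x))] = ∂F/∂x + (∂F/∂y)·y' = 0. Rearranging,
  dy/dx = -(∂F/∂x)/(∂F/∂y) = -(y·cos(xy) - 7)/(x·cos(xy) - 8) = (-y·cos(xy) + 7)/(x·cos(xy) - 8)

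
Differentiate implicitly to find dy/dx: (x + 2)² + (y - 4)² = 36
Apply d/dx to both sides, remembering that y depends on x. Each occurrence of y therefore brings in a y' = dy/dx via the chain rule.

With F(x, y) equal to the left-hand side minus the right, differentiate F term by term:
  d/dx[(x + 2)^2] = 2x + 4
  d/dx[(y - 4)^2] = 2·y'(y - 4)
  d/dx[-36] = 0
Adding these up, d/dx[F] = 0 becomes
  (2x + 4) + (2y - 8)·y' = 0,
so isolating y',
  dy/dx = -(2x + 4)/(2y - 8) = (-x - 2)/(y - 4)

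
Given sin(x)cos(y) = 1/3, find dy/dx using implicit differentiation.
Differentiate the relation implicitly: treat y = y(x) and apply the chain rule, so every y-derivative picks up a y' = dy/dx factor.

With everything moved to the left-hand side, differentiate term by term:
  d/dx[sin(x)·cos(y)] = -y'·sin(x)·sin(y) + cos(x)·cos(y)
  d/dx[-1/3] = 0

Separating the contributions that come from x directly and those that come through y:
  without y':      cos(x)·cos(y)
  multiplying y':  -sin(x)·sin(y)

so (cos(x)·cos(y)) + (-sin(x)·sin(y))·y' = 0, and therefore
  dy/dx = -(cos(x)·cos(y))/(-sin(x)·sin(y)) = 1/(tan(x)·tan(y))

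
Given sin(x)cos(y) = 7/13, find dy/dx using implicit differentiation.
Apply d/dx to both sides, remembering that y depends on x. Each occurrence of y therefore brings in a y' = dy/dx via the chain rule.

With F(x, y) equal to the left-hand side minus the right, differentiate F term by term:
  d/dx[sin(x)·cos(y)] = -y'·sin(x)·sin(y) + cos(x)·cos(y)
  d/dx[-7/13] = 0
Adding these up, d/dx[F] = 0 becomes
  (cos(x)·cos(y)) + (-sin(x)·sin(y))·y' = 0,
so isolating y',
  dy/dx = -(cos(x)·cos(y))/(-sin(x)·sin(y)) = 1/(tan(x)·tan(y))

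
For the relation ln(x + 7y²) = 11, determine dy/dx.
Take d/dx of both sides. Since y is implicitly a function of x, the chain rule attaches a y' = dy/dx factor whenever we differentiate through y.

Set F(x, y) = (left side) − (right side), so the curve is F = 0. Differentiating each term of F:
  d/dx[ln(x + 7y^2)] = (14y·y' + 1)/(x + 7y^2)
  d/dx[-11] = 0

Collecting, the y'-free part is the partial derivative in x and the y' coefficient is the partial derivative in y:
  ∂F/∂x = 1/(x + 7y^2)
  ∂F/∂y = 14y/(x + 7y^2)

so d/dx[F(x, y(x))] = ∂F/∂x + (∂F/∂y)·y' = 0. Rearranging,
  dy/dx = -(∂F/∂x)/(∂F/∂y) = -(1/(x + 7y^2))/(14y/(x + 7y^2)) = -1/(14y)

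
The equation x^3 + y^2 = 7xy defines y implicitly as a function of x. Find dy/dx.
Differentiate the relation implicitly: treat y = y(x) and apply the chain rule, so every y-derivative picks up a y' = dy/dx factor.

With everything moved to the left-hand side, differentiate term by term:
  d/dx[x^3] = 3x^2
  d/dx[-7xy] = -7x·y' - 7y
  d/dx[y^2] = 2y·y'

Separating the contributions that come from x directly and those that come through y:
  without y':      3x^2 - 7y
  multiplying y':  -7x + 2y

so (3x^2 - 7y) + (-7x + 2y)·y' = 0, and therefore
  dy/dx = -(3x^2 - 7y)/(-7x + 2y) = (3x^2 - 7y)/(7x - 2y)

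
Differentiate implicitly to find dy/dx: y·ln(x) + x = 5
Take d/dx of both sides. Since y is implicitly a function of x, the chain rule attaches a y' = dy/dx factor whenever we differentiate through y.

Set F(x, y) = (left side) − (right side), so the curve is F = 0. Differentiating each term of F:
  d/dx[x] = 1
  d/dx[y·ln(x)] = y'·ln(x) + y/x
  d/dx[-5] = 0

Collecting, the y'-free part is the partial derivative in x and the y' coefficient is the partial derivative in y:
  ∂F/∂x = 1 + y/x
  ∂F/∂y = ln(x)

so d/dx[F(x, y(x))] = ∂F/∂x + (∂F/∂y)·y' = 0. Rearranging,
  dy/dx = -(∂F/∂x)/(∂F/∂y) = -(1 + y/x)/(ln(x))
        = -((x + y)/x)/(ln(x)) = (-x - y)/(x·ln(x))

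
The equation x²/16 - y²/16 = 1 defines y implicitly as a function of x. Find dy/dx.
Differentiate both sides with respect to x, treating y as y(x). By the chain rule, any term containing y contributes a factor of y' = dy/dx when we differentiate it.

Move every term to one side and write the relation as F(x, y) = 0. Term by term,
  d/dx[x^2/16] = x/8
  d/dx[-y^2/16] = -y·y'/8
  d/dx[-1] = 0

The pieces without y' make up ∂F/∂x and the coefficient of y' is ∂F/∂y:
  ∂F/∂x = x/8,
  ∂F/∂y = -y/8.

Since d/dx[F] = ∂F/∂x + (∂F/∂y)·y' = 0, solve for y':
  (∂F/∂y)·y' = -∂F/∂x
  dy/dx = -(∂F/∂x)/(∂F/∂y) = -(x/8)/(-y/8) = x/y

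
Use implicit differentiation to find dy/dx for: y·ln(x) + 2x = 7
Differentiate both sides with respect to x, treating y as y(x). By the chain rule, any term containing y contributes a factor of y' = dy/dx when we differentiate it.

Move every term to one side and write the relation as F(x, y) = 0. Term by term,
  d/dx[2x] = 2
  d/dx[y·ln(x)] = y'·ln(x) + y/x
  d/dx[-7] = 0

The pieces without y' make up ∂F/∂x and the coefficient of y' is ∂F/∂y:
  ∂F/∂x = 2 + y/x,
  ∂F/∂y = ln(x).

Since d/dx[F] = ∂F/∂x + (∂F/∂y)·y' = 0, solve for y':
  (∂F/∂y)·y' = -∂F/∂x
  dy/dx = -(∂F/∂x)/(∂F/∂y) = -(2 + y/x)/(ln(x))
        = -((2x + y)/x)/(ln(x)) = (-2x - y)/(x·ln(x))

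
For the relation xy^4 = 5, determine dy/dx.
Take d/dx of both sides. Since y is implicitly a function of x, the chain rule attaches a y' = dy/dx factor whenever we differentiate through y.

Set F(x, y) = (left side) − (right side), so the curve is F = 0. Differentiating each term of F:
  d/dx[xy^4] = 4xy^3·y' + y^4
  d/dx[-5] = 0

Collecting, the y'-free part is the partial derivative in x and the y' coefficient is the partial derivative in y:
  ∂F/∂x = y^4
  ∂F/∂y = 4xy^3

so d/dx[F(x, y(x))] = ∂F/∂x + (∂F/∂y)·y' = 0. Rearranging,
  dy/dx = -(∂F/∂x)/(∂F/∂y) = -(y^4)/(4xy^3) = -y/(4x)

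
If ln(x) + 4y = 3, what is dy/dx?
Apply d/dx to both sides, remembering that y depends on x. Each occurrence of y therefore brings in a y' = dy/dx via the chain rule.

With F(x, y) equal to the left-hand side minus the right, differentiate F term by term:
  d/dx[4y] = 4·y'
  d/dx[ln(x)] = 1/x
  d/dx[-3] = 0
Adding these up, d/dx[F] = 0 becomes
  (1/x) + (4)·y' = 0,
so isolating y',
  dy/dx = -(1/x)/(4) = -1/(4x)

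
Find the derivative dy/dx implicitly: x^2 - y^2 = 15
Differentiate the relation implicitly: treat y = y(x) and apply the chain rule, so every y-derivative picks up a y' = dy/dx factor.

With everything moved to the left-hand side, differentiate term by term:
  d/dx[x^2] = 2x
  d/dx[-y^2] = -2y·y'
  d/dx[-15] = 0

Separating the contributions that come from x directly and those that come through y:
  without y':      2x
  multiplying y':  -2y

so (2x) + (-2y)·y' = 0, and therefore
  dy/dx = -(2x)/(-2y) = x/y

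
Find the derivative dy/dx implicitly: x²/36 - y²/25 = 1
Apply d/dx to both sides, remembering that y depends on x. Each occurrence of y therefore brings in a y' = dy/dx via the chain rule.

With F(x, y) equal to the left-hand side minus the right, differentiate F term by term:
  d/dx[x^2/36] = x/18
  d/dx[-y^2/25] = -2y·y'/25
  d/dx[-1] = 0
Adding these up, d/dx[F] = 0 becomes
  (x/18) + (-2y/25)·y' = 0,
so isolating y',
  dy/dx = -(x/18)/(-2y/25) = 25x/(36y)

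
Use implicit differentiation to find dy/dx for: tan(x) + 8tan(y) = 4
Apply d/dx to both sides, remembering that y depends on x. Each occurrence of y therefore brings in a y' = dy/dx via the chain rule.

With F(x, y) equal to the left-hand side minus the right, differentiate F term by term:
  d/dx[tan(x)] = tan(x)^2 + 1
  d/dx[8tan(y)] = 8·y'(tan(y)^2 + 1)
  d/dx[-4] = 0
Adding these up, d/dx[F] = 0 becomes
  (tan(x)^2 + 1) + (8tan(y)^2 + 8)·y' = 0,
so isolating y',
  dy/dx = -(tan(x)^2 + 1)/(8tan(y)^2 + 8) = -cos(y)^2/(8cos(x)^2)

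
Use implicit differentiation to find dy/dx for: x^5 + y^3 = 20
Take d/dx of both sides. Since y is implicitly a function of x, the chain rule attaches a y' = dy/dx factor whenever we differentiate through y.

Set F(x, y) = (left side) − (right side), so the curve is F = 0. Differentiating each term of F:
  d/dx[x^5] = 5x^4
  d/dx[y^3] = 3y^2·y'
  d/dx[-20] = 0

Collecting, the y'-free part is the partial derivative in x and the y' coefficient is the partial derivative in y:
  ∂F/∂x = 5x^4
  ∂F/∂y = 3y^2

so d/dx[F(x, y(x))] = ∂F/∂x + (∂F/∂y)·y' = 0. Rearranging,
  dy/dx = -(∂F/∂x)/(∂F/∂y) = -(5x^4)/(3y^2) = -5x^4/(3y^2)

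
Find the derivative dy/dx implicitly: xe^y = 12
Differentiate the relation implicitly: treat y = y(x) and apply the chain rule, so every y-derivative picks up a y' = dy/dx factor.

With everything moved to the left-hand side, differentiate term by term:
  d/dx[x·e^(y)] = x·y'·e^(y) + e^(y)
  d/dx[-12] = 0

Separating the contributions that come from x directly and those that come through y:
  without y':      e^(y)
  multiplying y':  x·e^(y)

so (e^(y)) + (x·e^(y))·y' = 0, and therefore
  dy/dx = -(e^(y))/(x·e^(y)) = -1/x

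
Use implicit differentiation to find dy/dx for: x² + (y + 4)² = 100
Apply d/dx to both sides, remembering that y depends on x. Each occurrence of y therefore brings in a y' = dy/dx via the chain rule.

With F(x, y) equal to the left-hand side minus the right, differentiate F term by term:
  d/dx[x^2] = 2x
  d/dx[(y + 4)^2] = 2·y'(y + 4)
  d/dx[-100] = 0
Adding these up, d/dx[F] = 0 becomes
  (2x) + (2y + 8)·y' = 0,
so isolating y',
  dy/dx = -(2x)/(2y + 8) = -x/(y + 4)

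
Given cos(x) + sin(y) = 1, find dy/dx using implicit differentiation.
Apply d/dx to both sides, remembering that y depends on x. Each occurrence of y therefore brings in a y' = dy/dx via the chain rule.

With F(x, y) equal to the left-hand side minus the right, differentiate F term by term:
  d/dx[sin(y)] = y'·cos(y)
  d/dx[cos(x)] = -sin(x)
  d/dx[-1] = 0
Adding these up, d/dx[F] = 0 becomes
  (-sin(x)) + (cos(y))·y' = 0,
so isolating y',
  dy/dx = -(-sin(x))/(cos(y)) = sin(x)/cos(y)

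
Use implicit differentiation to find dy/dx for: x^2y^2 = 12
Take d/dx of both sides. Since y is implicitly a function of x, the chain rule attaches a y' = dy/dx factor whenever we differentiate through y.

Set F(x, y) = (left side) − (right side), so the curve is F = 0. Differentiating each term of F:
  d/dx[x^2y^2] = 2x^2y·y' + 2xy^2
  d/dx[-12] = 0

Collecting, the y'-free part is the partial derivative in x and the y' coefficient is the partial derivative in y:
  ∂F/∂x = 2xy^2
  ∂F/∂y = 2x^2y

so d/dx[F(x, y(x))] = ∂F/∂x + (∂F/∂y)·y' = 0. Rearranging,
  dy/dx = -(∂F/∂x)/(∂F/∂y) = -(2xy^2)/(2x^2y) = -y/x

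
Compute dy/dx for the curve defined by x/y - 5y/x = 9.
Take d/dx of both sides. Since y is implicitly a function of x, the chain rule attaches a y' = dy/dx factor whenever we differentiate through y.

Set F(x, y) = (left side) − (right side), so the curve is F = 0. Differentiating each term of F:
  d/dx[x/y] = -x·y'/y^2 + 1/y
  d/dx[-5y/x] = -5·y'/x + 5y/x^2
  d/dx[-9] = 0

Collecting, the y'-free part is the partial derivative in x and the y' coefficient is the partial derivative in y:
  ∂F/∂x = 1/y + 5y/x^2
  ∂F/∂y = -x/y^2 - 5/x

so d/dx[F(x, y(x))] = ∂F/∂x + (∂F/∂y)·y' = 0. Rearranging,
  dy/dx = -(∂F/∂x)/(∂F/∂y) = -(1/y + 5y/x^2)/(-x/y^2 - 5/x)
        = -((x^2 + 5y^2)/(x^2y))/(-(x^2 + 5y^2)/(xy^2)) = y/x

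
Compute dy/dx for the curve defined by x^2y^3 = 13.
Differentiate the relation implicitly: treat y = y(x) and apply the chain rule, so every y-derivative picks up a y' = dy/dx factor.

With everything moved to the left-hand side, differentiate term by term:
  d/dx[x^2y^3] = 3x^2y^2·y' + 2xy^3
  d/dx[-13] = 0

Separating the contributions that come from x directly and those that come through y:
  without y':      2xy^3
  multiplying y':  3x^2y^2

so (2xy^3) + (3x^2y^2)·y' = 0, and therefore
  dy/dx = -(2xy^3)/(3x^2y^2) = -2y/(3x)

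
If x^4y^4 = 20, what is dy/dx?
Take d/dx of both sides. Since y is implicitly a function of x, the chain rule attaches a y' = dy/dx factor whenever we differentiate through y.

Set F(x, y) = (left side) − (right side), so the curve is F = 0. Differentiating each term of F:
  d/dx[x^4y^4] = 4x^4y^3·y' + 4x^3y^4
  d/dx[-20] = 0

Collecting, the y'-free part is the partial derivative in x and the y' coefficient is the partial derivative in y:
  ∂F/∂x = 4x^3y^4
  ∂F/∂y = 4x^4y^3

so d/dx[F(x, y(x))] = ∂F/∂x + (∂F/∂y)·y' = 0. Rearranging,
  dy/dx = -(∂F/∂x)/(∂F/∂y) = -(4x^3y^4)/(4x^4y^3) = -y/x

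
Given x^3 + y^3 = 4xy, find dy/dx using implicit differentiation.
Differentiate both sides with respect to x, treating y as y(x). By the chain rule, any term containing y contributes a factor of y' = dy/dx when we differentiate it.

Move every term to one side and write the relation as F(x, y) = 0. Term by term,
  d/dx[x^3] = 3x^2
  d/dx[-4xy] = -4x·y' - 4y
  d/dx[y^3] = 3y^2·y'

The pieces without y' make up ∂F/∂x and the coefficient of y' is ∂F/∂y:
  ∂F/∂x = 3x^2 - 4y,
  ∂F/∂y = -4x + 3y^2.

Since d/dx[F] = ∂F/∂x + (∂F/∂y)·y' = 0, solve for y':
  (∂F/∂y)·y' = -∂F/∂x
  dy/dx = -(∂F/∂x)/(∂F/∂y) = -(3x^2 - 4y)/(-4x + 3y^2) = (3x^2 - 4y)/(4x - 3y^2)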